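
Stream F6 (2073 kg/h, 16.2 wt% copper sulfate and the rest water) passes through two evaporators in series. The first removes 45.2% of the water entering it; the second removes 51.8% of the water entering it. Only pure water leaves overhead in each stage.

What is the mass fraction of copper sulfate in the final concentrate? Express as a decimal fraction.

0.423

water in feed = 2073×0.838 = 1737.2 kg/h.
After stage 1: water left = (1−0.452)×1737.2 = 951.97; stream total = 1287.8 kg/h.
After stage 2: water left = (1−0.518)×951.97 = 458.85; final concentrate = 794.68 kg/h.
copper sulfate fraction = 335.83/794.68 = 0.423.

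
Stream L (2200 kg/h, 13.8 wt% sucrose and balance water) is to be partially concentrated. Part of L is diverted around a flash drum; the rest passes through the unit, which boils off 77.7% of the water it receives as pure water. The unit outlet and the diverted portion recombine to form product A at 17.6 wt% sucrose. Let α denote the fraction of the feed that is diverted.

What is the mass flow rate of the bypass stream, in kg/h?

All 2200×0.138 = 303.6 kg/h of sucrose reaches A, so A = 303.6/0.176 = 1725 kg/h and vapour = 475 kg/h.
The evaporator receives (1−α)·2200 of feed at 0.862 water and removes 0.777 of that water:
0.777×0.862×(1−α)×2200 = 475
(1−α) = 475/1473.5 = 0.3224;  α = 0.6776.
Bypass flow = 0.6776×2200 = 1490.8 kg/h.

1491 kg/h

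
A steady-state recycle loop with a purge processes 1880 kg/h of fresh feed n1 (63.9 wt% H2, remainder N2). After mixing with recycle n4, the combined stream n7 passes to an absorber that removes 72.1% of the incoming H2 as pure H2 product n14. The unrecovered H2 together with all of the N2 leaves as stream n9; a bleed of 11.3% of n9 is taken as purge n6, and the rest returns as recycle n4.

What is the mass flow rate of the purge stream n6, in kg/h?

N2 enters only via n1 and leaves only via the purge: 1880×0.361 = 0.113×(N2 in n9), and the absorber passes all N2, so N2 in n7 = N2 in n9 = 6006 kg/h.
H2 in n7: m_A = 1880×0.639 + (1−0.113)·(1−0.721)·m_A, so m_A = 1201.3/0.7525 = 1596.4 kg/h.
n9 = (1−0.721)×1596.4 + 6006 = 6451.4 kg/h.
Purge n6 = 0.113×6451.4 = 729.01 kg/h.

729 kg/h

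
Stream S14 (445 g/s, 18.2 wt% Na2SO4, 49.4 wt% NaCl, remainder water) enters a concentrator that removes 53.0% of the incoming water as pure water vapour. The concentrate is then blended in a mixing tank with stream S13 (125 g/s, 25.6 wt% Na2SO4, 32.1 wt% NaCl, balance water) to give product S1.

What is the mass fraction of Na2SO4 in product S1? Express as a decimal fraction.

Vapour removed = 0.530×0.324×445 = 76.415 g/s; concentrate = 368.58 g/s.
Na2SO4 reaching the mixer = 80.99 (from concentrate) + 125×0.256 = 112.99 g/s.
Product flow = 368.58 + 125 = 493.58 g/s; Na2SO4 fraction = 0.2289.

0.2289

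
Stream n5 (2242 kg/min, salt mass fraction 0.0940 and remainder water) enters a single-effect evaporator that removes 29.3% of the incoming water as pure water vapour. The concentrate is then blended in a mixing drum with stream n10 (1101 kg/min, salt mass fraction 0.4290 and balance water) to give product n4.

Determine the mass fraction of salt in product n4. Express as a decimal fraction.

Vapour removed = 0.293×0.906×2242 = 595.16 kg/min; concentrate = 1646.8 kg/min.
salt reaching the mixer = 210.75 (from concentrate) + 1101×0.429 = 683.08 kg/min.
Product flow = 1646.8 + 1101 = 2747.8 kg/min; salt fraction = 0.2486.

0.2486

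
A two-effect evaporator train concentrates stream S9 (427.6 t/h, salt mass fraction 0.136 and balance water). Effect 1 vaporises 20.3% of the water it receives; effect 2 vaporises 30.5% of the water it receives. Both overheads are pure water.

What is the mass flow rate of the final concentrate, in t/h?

262.8 t/h

water in feed = 427.6×0.864 = 369.45 t/h.
After stage 1: water left = (1−0.203)×369.45 = 294.45; stream total = 352.6 t/h.
After stage 2: water left = (1−0.305)×294.45 = 204.64; final concentrate = 262.8 t/h.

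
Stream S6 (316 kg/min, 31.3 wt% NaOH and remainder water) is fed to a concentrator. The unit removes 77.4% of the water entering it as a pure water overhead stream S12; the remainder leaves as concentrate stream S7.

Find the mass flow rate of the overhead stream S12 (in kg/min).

168 kg/min

water entering = 316×0.687 = 217.09 kg/min; overhead removed = 0.774×217.09 = 168.03 kg/min.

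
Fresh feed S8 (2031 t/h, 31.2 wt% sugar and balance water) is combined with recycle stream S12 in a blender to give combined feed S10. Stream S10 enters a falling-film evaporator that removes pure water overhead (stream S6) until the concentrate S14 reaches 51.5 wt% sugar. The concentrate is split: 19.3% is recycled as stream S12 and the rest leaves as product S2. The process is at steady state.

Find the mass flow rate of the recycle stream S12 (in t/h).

294.3 t/h

Overall sugar balance (none leaves overhead): sugar in fresh feed = sugar in product, i.e. 2031×0.312 = (1−0.193)·S14·0.515.
S14 = 633.67/(0.515×0.807) = 1524.7 t/h.
Recycle S12 = 0.193×1524.7 = 294.27 t/h.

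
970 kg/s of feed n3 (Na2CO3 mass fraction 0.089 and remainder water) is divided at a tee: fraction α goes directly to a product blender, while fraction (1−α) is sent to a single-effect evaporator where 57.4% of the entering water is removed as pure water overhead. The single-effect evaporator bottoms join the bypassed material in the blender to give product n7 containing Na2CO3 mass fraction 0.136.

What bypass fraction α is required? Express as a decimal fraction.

0.339

All 970×0.089 = 86.33 kg/s of Na2CO3 reaches n7, so n7 = 86.33/0.136 = 634.78 kg/s and vapour = 335.22 kg/s.
The evaporator receives (1−α)·970 of feed at 0.911 water and removes 0.574 of that water:
0.574×0.911×(1−α)×970 = 335.22
(1−α) = 335.22/507.23 = 0.6609;  α = 0.3391.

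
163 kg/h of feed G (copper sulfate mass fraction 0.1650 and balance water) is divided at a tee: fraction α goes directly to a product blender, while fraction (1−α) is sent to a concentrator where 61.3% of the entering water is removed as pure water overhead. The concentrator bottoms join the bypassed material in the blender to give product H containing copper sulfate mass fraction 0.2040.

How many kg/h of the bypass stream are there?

All 163×0.165 = 26.895 kg/h of copper sulfate reaches H, so H = 26.895/0.204 = 131.84 kg/h and vapour = 31.162 kg/h.
The evaporator receives (1−α)·163 of feed at 0.835 water and removes 0.613 of that water:
0.613×0.835×(1−α)×163 = 31.162
(1−α) = 31.162/83.432 = 0.3735;  α = 0.6265.
Bypass flow = 0.6265×163 = 102.12 kg/h.

102.1 kg/h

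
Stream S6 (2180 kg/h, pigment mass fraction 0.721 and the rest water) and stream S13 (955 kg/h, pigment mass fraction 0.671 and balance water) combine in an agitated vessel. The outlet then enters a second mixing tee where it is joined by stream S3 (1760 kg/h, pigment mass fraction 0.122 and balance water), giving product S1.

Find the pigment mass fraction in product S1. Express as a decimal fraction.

Overall, product flow = 4895 kg/h.
pigment in = 2180×0.721 + 955×0.671 + 1760×0.122 = 2427.3 kg/h.
pigment fraction in S1 = 0.496.

0.496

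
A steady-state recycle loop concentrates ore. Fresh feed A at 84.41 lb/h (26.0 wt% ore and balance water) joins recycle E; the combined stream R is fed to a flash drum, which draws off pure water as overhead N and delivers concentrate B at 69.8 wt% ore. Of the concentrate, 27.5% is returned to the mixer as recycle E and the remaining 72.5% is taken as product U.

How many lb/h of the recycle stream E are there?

11.93 lb/h

Overall ore balance (none leaves overhead): ore in fresh feed = ore in product, i.e. 84.41×0.260 = (1−0.275)·B·0.698.
B = 21.947/(0.698×0.725) = 43.368 lb/h.
Recycle E = 0.275×43.368 = 11.926 lb/h.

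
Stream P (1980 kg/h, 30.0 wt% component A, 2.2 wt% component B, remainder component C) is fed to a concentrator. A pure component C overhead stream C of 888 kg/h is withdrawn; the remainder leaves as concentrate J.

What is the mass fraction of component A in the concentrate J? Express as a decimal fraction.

component A is not removed: 1980×0.300 = 594 kg/h of component A enters J.
Concentrate = 1980 − 888 = 1092 kg/h.
Mass fraction = 594/1092 = 0.5440.

0.5440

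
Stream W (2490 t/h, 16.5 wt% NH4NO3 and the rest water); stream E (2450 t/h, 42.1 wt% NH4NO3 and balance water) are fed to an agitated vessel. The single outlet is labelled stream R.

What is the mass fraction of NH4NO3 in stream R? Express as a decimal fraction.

0.292

Total flow out = 2490 + 2450 = 4940 t/h.
NH4NO3 in = 2490×0.165 + 2450×0.421 = 1442.3 t/h.
NH4NO3 mass fraction in R = 1442.3/4940 = 0.292.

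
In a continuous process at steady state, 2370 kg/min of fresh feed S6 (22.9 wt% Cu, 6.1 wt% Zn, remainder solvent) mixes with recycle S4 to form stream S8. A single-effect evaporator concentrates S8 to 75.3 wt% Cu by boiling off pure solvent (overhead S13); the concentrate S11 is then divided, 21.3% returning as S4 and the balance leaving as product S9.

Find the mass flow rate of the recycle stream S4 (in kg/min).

195.1 kg/min

Overall Cu balance (none leaves overhead): Cu in fresh feed = Cu in product, i.e. 2370×0.229 = (1−0.213)·S11·0.753.
S11 = 542.73/(0.753×0.787) = 915.83 kg/min.
Recycle S4 = 0.213×915.83 = 195.07 kg/min.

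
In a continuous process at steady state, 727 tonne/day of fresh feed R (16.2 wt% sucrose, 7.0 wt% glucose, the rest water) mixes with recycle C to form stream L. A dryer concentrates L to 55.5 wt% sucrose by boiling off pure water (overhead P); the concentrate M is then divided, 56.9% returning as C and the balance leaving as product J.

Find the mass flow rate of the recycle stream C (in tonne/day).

280.2 tonne/day

Overall sucrose balance (none leaves overhead): sucrose in fresh feed = sucrose in product, i.e. 727×0.162 = (1−0.569)·M·0.555.
M = 117.77/(0.555×0.431) = 492.36 tonne/day.
Recycle C = 0.569×492.36 = 280.15 tonne/day.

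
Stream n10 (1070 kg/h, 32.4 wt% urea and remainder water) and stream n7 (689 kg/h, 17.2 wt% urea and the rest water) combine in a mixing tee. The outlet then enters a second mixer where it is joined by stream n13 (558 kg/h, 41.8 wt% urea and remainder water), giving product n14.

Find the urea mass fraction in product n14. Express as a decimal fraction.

Overall, product flow = 2317 kg/h.
urea in = 1070×0.324 + 689×0.172 + 558×0.418 = 698.43 kg/h.
urea fraction in n14 = 0.301.

0.301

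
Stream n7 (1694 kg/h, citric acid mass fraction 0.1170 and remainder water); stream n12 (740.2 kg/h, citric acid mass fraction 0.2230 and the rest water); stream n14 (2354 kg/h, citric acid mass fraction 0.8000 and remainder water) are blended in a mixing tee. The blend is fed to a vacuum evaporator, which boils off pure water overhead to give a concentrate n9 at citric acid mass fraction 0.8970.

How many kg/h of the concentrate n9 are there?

citric acid entering = 1694×0.117 + 740.2×0.223 + 2354×0.800 = 2246.5 kg/h.
All citric acid reports to n9, so n9 = 2246.5/0.897 = 2504.4 kg/h.

2504 kg/h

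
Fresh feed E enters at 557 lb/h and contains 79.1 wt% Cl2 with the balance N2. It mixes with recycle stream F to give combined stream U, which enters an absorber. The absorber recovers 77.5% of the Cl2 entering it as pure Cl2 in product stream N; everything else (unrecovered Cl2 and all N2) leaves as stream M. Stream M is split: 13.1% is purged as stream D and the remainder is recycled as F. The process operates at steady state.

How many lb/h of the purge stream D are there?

132.6 lb/h

N2 enters only via E and leaves only via the purge: 557×0.209 = 0.131×(N2 in M), and the absorber passes all N2, so N2 in U = N2 in M = 888.65 lb/h.
Cl2 in U: m_A = 557×0.791 + (1−0.131)·(1−0.775)·m_A, so m_A = 440.59/0.8045 = 547.67 lb/h.
M = (1−0.775)×547.67 + 888.65 = 1011.9 lb/h.
Purge D = 0.131×1011.9 = 132.56 lb/h.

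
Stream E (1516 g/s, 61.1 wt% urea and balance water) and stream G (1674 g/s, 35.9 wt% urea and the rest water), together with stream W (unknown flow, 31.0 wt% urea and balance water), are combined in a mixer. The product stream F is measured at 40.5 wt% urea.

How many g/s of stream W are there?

2477 g/s

Let W be the unknown flow. Total out = 3190 + W.
urea balance: 1527.2 + 0.310·W = 0.405·(3190 + W)
(0.310 − 0.405)·W = 0.405×3190 − 1527.2 = -235.29
W = -235.29 / -0.095 = 2476.8 g/s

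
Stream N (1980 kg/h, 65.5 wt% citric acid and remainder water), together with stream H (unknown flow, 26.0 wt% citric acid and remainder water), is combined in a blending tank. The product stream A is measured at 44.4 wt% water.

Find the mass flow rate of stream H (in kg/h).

662.2 kg/h

Let H be the unknown flow. Total out = 1980 + H.
water balance: 683.1 + 0.740·H = 0.444·(1980 + H)
(0.740 − 0.444)·H = 0.444×1980 − 683.1 = 196.02
H = 196.02 / 0.296 = 662.23 kg/h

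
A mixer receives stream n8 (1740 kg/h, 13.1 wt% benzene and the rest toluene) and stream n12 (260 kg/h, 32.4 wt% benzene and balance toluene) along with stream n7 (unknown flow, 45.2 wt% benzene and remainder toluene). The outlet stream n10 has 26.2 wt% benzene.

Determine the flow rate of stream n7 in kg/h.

1115 kg/h

Let n7 be the unknown flow. Total out = 2000 + n7.
benzene balance: 312.18 + 0.452·n7 = 0.262·(2000 + n7)
(0.452 − 0.262)·n7 = 0.262×2000 − 312.18 = 211.82
n7 = 211.82 / 0.190 = 1114.8 kg/h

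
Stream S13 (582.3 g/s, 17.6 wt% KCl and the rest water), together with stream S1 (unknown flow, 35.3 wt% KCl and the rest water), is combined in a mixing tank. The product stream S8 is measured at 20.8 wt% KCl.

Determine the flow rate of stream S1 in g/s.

128.5 g/s

Let S1 be the unknown flow. Total out = 582.3 + S1.
KCl balance: 102.48 + 0.353·S1 = 0.208·(582.3 + S1)
(0.353 − 0.208)·S1 = 0.208×582.3 − 102.48 = 18.634
S1 = 18.634 / 0.145 = 128.51 g/s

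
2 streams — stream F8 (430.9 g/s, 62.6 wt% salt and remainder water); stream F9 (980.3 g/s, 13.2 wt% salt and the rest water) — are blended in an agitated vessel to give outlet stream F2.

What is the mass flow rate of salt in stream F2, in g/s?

399.1 g/s

salt out = salt in = 430.9×0.626 + 980.3×0.132 = 399.14 g/s.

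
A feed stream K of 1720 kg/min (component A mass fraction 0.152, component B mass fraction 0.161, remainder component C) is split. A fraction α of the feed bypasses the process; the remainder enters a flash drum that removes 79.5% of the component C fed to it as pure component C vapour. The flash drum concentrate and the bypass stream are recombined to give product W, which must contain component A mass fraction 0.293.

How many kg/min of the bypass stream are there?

204.5 kg/min

All 1720×0.152 = 261.44 kg/min of component A reaches W, so W = 261.44/0.293 = 892.29 kg/min and vapour = 827.71 kg/min.
The evaporator receives (1−α)·1720 of feed at 0.687 component C and removes 0.795 of that component C:
0.795×0.687×(1−α)×1720 = 827.71
(1−α) = 827.71/939.4 = 0.8811;  α = 0.1189.
Bypass flow = 0.1189×1720 = 204.5 kg/min.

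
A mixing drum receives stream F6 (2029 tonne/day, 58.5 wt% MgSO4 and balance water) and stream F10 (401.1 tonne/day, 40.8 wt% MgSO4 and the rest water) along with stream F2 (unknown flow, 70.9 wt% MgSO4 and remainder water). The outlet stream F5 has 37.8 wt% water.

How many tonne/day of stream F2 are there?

Let F2 be the unknown flow. Total out = 2430.1 + F2.
water balance: 1079.5 + 0.291·F2 = 0.378·(2430.1 + F2)
(0.291 − 0.378)·F2 = 0.378×2430.1 − 1079.5 = -160.91
F2 = -160.91 / -0.087 = 1849.5 tonne/day

1850 tonne/day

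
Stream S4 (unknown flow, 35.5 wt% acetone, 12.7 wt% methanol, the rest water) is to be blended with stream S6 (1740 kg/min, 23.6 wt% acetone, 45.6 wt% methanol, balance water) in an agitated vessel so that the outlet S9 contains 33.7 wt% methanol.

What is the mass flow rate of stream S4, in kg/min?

986 kg/min

Let S4 be the unknown flow. Total out = 1740 + S4.
methanol balance: 793.44 + 0.127·S4 = 0.337·(1740 + S4)
(0.127 − 0.337)·S4 = 0.337×1740 − 793.44 = -207.06
S4 = -207.06 / -0.210 = 986 kg/min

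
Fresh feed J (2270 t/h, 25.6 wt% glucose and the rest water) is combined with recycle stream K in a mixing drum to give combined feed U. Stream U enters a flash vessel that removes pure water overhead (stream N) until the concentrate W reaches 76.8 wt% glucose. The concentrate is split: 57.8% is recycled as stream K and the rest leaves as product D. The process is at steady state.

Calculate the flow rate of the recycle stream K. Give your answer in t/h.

1036 t/h

Overall glucose balance (none leaves overhead): glucose in fresh feed = glucose in product, i.e. 2270×0.256 = (1−0.578)·W·0.768.
W = 581.12/(0.768×0.422) = 1793 t/h.
Recycle K = 0.578×1793 = 1036.4 t/h.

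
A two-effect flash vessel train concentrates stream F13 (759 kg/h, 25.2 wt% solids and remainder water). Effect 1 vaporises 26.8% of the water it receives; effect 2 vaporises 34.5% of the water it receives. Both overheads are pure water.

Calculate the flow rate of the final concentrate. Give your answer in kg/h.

463.5 kg/h

water in feed = 759×0.748 = 567.73 kg/h.
After stage 1: water left = (1−0.268)×567.73 = 415.58; stream total = 606.85 kg/h.
After stage 2: water left = (1−0.345)×415.58 = 272.2; final concentrate = 463.47 kg/h.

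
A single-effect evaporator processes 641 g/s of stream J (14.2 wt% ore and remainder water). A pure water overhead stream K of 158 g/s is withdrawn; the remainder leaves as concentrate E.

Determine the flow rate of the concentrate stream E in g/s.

483 g/s

Concentrate = 641 − 158 = 483 g/s.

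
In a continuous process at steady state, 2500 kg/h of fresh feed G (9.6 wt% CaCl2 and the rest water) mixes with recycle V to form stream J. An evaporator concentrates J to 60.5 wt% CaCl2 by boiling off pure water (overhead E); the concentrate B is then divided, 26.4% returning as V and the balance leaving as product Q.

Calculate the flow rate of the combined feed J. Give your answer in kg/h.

Overall CaCl2 balance (none leaves overhead): CaCl2 in fresh feed = CaCl2 in product, i.e. 2500×0.096 = (1−0.264)·B·0.605.
B = 240/(0.605×0.736) = 538.99 kg/h.
Recycle V = 0.264×538.99 = 142.29 kg/h.
Combined feed J = 2500 + 142.29 = 2642.3 kg/h.

2642 kg/h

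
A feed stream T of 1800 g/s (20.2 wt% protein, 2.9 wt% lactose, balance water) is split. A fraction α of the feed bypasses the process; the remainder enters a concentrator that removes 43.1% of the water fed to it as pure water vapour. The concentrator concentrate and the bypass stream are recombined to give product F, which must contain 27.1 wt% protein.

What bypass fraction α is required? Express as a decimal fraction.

All 1800×0.202 = 363.6 g/s of protein reaches F, so F = 363.6/0.271 = 1341.7 g/s and vapour = 458.3 g/s.
The evaporator receives (1−α)·1800 of feed at 0.769 water and removes 0.431 of that water:
0.431×0.769×(1−α)×1800 = 458.3
(1−α) = 458.3/596.59 = 0.7682;  α = 0.2318.

0.232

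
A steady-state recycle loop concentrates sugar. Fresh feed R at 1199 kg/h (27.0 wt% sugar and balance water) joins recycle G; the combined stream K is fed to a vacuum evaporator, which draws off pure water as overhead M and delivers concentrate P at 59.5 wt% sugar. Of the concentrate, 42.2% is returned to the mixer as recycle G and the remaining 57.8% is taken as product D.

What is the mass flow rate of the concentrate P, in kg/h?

Overall sugar balance (none leaves overhead): sugar in fresh feed = sugar in product, i.e. 1199×0.270 = (1−0.422)·P·0.595.
P = 323.73/(0.595×0.578) = 941.32 kg/h.

941.3 kg/h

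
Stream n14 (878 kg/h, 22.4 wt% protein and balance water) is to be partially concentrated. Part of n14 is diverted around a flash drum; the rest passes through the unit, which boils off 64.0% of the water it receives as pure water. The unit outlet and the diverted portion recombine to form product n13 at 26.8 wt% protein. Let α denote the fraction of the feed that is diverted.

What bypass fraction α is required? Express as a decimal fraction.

All 878×0.224 = 196.67 kg/h of protein reaches n13, so n13 = 196.67/0.268 = 733.85 kg/h and vapour = 144.15 kg/h.
The evaporator receives (1−α)·878 of feed at 0.776 water and removes 0.640 of that water:
0.640×0.776×(1−α)×878 = 144.15
(1−α) = 144.15/436.05 = 0.3306;  α = 0.6694.

0.669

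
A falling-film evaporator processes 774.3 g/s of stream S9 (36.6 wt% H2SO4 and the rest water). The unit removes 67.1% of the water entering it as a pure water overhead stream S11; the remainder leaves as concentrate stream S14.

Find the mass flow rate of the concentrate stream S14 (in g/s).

444.9 g/s

water entering = 774.3×0.634 = 490.91 g/s; overhead removed = 0.671×490.91 = 329.4 g/s.
Concentrate = 774.3 − 329.4 = 444.9 g/s.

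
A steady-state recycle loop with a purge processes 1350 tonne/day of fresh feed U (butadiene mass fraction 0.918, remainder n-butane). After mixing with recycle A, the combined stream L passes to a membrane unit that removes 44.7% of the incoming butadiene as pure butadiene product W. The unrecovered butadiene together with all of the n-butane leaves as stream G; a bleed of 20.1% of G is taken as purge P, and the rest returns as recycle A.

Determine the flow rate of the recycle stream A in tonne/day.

n-butane enters only via U and leaves only via the purge: 1350×0.082 = 0.201×(n-butane in G), and the membrane unit passes all n-butane, so n-butane in L = n-butane in G = 550.75 tonne/day.
butadiene in L: m_A = 1350×0.918 + (1−0.201)·(1−0.447)·m_A, so m_A = 1239.3/0.5582 = 2220.4 tonne/day.
G = (1−0.447)×2220.4 + 550.75 = 1778.6 tonne/day.
Recycle A = (1−0.201)×1778.6 = 1421.1 tonne/day.

1421 tonne/day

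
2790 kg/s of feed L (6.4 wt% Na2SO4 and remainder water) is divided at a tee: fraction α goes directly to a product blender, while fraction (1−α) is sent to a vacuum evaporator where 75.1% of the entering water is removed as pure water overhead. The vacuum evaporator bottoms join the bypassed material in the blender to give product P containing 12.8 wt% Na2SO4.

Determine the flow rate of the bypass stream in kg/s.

805.5 kg/s

All 2790×0.064 = 178.56 kg/s of Na2SO4 reaches P, so P = 178.56/0.128 = 1395 kg/s and vapour = 1395 kg/s.
The evaporator receives (1−α)·2790 of feed at 0.936 water and removes 0.751 of that water:
0.751×0.936×(1−α)×2790 = 1395
(1−α) = 1395/1961.2 = 0.7113;  α = 0.2887.
Bypass flow = 0.2887×2790 = 805.47 kg/s.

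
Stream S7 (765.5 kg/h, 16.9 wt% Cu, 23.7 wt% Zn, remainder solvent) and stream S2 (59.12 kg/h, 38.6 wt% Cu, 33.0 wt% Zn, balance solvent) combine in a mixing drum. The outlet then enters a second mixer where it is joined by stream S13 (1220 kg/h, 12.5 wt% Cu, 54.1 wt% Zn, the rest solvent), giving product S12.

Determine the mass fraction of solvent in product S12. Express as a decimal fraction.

Overall, product flow = 2044.6 kg/h.
solvent in = 765.5×0.594 + 59.12×0.284 + 1220×0.334 = 878.98 kg/h.
solvent fraction in S12 = 0.4299.

0.4299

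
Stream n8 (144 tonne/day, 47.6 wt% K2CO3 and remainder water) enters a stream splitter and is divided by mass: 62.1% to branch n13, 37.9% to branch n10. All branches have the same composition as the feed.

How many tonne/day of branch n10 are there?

54.58 tonne/day

Branch n10 flow = 0.379×144 = 54.576 tonne/day.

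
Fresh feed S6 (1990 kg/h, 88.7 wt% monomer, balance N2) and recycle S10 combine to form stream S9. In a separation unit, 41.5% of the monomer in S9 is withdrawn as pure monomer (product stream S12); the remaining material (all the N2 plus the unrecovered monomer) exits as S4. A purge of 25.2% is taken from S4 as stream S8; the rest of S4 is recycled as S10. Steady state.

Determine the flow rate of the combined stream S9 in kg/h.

4031 kg/h

N2 enters only via S6 and leaves only via the purge: 1990×0.113 = 0.252×(N2 in S4), and the separation unit passes all N2, so N2 in S9 = N2 in S4 = 892.34 kg/h.
monomer in S9: m_A = 1990×0.887 + (1−0.252)·(1−0.415)·m_A, so m_A = 1765.1/0.5624 = 3138.5 kg/h.
S9 = 3138.5 + 892.34 = 4030.8 kg/h.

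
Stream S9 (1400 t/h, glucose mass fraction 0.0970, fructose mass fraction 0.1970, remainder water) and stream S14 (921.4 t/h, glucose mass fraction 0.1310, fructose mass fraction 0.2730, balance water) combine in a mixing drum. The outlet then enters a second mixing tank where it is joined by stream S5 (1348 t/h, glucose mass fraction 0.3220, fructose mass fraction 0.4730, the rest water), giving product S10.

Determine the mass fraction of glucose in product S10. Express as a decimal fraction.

Overall, product flow = 3669.4 t/h.
glucose in = 1400×0.097 + 921.4×0.131 + 1348×0.322 = 690.56 t/h.
glucose fraction in S10 = 0.1882.

0.1882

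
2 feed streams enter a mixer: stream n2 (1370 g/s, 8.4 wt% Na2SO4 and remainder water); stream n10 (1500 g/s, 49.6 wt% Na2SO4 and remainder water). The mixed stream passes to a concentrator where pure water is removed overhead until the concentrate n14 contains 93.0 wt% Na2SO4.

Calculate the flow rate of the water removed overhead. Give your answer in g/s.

Na2SO4 entering = 1370×0.084 + 1500×0.496 = 859.08 g/s.
All Na2SO4 reports to n14, so n14 = 859.08/0.930 = 923.74 g/s.
Total feed = 2870 g/s; overhead = 2870 − 923.74 = 1946.3 g/s.

1946 g/s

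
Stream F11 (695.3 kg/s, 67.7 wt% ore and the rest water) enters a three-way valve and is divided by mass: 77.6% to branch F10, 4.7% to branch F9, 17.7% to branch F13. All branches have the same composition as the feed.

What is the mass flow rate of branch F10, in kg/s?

539.6 kg/s

Branch F10 flow = 0.776×695.3 = 539.55 kg/s.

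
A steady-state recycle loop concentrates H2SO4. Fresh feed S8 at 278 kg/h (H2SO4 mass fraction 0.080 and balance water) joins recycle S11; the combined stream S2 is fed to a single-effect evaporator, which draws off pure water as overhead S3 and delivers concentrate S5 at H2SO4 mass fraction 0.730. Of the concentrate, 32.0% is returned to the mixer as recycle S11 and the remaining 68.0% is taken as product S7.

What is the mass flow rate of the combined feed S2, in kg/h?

Overall H2SO4 balance (none leaves overhead): H2SO4 in fresh feed = H2SO4 in product, i.e. 278×0.080 = (1−0.320)·S5·0.730.
S5 = 22.24/(0.730×0.680) = 44.803 kg/h.
Recycle S11 = 0.320×44.803 = 14.337 kg/h.
Combined feed S2 = 278 + 14.337 = 292.34 kg/h.

292.3 kg/h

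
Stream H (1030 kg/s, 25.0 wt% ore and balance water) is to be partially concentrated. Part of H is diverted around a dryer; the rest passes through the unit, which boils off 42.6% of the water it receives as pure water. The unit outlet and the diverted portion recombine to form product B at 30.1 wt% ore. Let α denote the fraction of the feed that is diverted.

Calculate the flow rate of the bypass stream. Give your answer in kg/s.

All 1030×0.250 = 257.5 kg/s of ore reaches B, so B = 257.5/0.301 = 855.48 kg/s and vapour = 174.52 kg/s.
The evaporator receives (1−α)·1030 of feed at 0.750 water and removes 0.426 of that water:
0.426×0.750×(1−α)×1030 = 174.52
(1−α) = 174.52/329.08 = 0.5303;  α = 0.4697.
Bypass flow = 0.4697×1030 = 483.78 kg/s.

483.8 kg/s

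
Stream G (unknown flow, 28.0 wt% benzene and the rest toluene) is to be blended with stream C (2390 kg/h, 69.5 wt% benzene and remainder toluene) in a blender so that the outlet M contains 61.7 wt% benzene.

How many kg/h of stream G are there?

553.2 kg/h

Let G be the unknown flow. Total out = 2390 + G.
benzene balance: 1661 + 0.280·G = 0.617·(2390 + G)
(0.280 − 0.617)·G = 0.617×2390 − 1661 = -186.42
G = -186.42 / -0.337 = 553.18 kg/h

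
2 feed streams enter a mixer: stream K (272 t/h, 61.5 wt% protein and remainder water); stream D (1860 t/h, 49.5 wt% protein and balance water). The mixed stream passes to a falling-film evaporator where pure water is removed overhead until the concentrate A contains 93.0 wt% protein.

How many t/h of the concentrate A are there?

protein entering = 272×0.615 + 1860×0.495 = 1088 t/h.
All protein reports to A, so A = 1088/0.930 = 1169.9 t/h.

1170 t/h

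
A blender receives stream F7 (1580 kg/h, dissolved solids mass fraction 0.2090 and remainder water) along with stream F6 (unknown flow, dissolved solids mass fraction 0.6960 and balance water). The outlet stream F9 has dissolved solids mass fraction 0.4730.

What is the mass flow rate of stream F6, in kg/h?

Let F6 be the unknown flow. Total out = 1580 + F6.
dissolved solids balance: 330.22 + 0.696·F6 = 0.473·(1580 + F6)
(0.696 − 0.473)·F6 = 0.473×1580 − 330.22 = 417.12
F6 = 417.12 / 0.223 = 1870.5 kg/h

1870 kg/h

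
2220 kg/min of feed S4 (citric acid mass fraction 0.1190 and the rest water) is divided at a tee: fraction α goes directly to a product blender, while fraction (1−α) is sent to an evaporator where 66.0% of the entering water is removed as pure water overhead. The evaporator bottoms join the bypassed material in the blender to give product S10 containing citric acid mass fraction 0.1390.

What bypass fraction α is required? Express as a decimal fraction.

0.753

All 2220×0.119 = 264.18 kg/min of citric acid reaches S10, so S10 = 264.18/0.139 = 1900.6 kg/min and vapour = 319.42 kg/min.
The evaporator receives (1−α)·2220 of feed at 0.881 water and removes 0.660 of that water:
0.660×0.881×(1−α)×2220 = 319.42
(1−α) = 319.42/1290.8 = 0.2475;  α = 0.7525.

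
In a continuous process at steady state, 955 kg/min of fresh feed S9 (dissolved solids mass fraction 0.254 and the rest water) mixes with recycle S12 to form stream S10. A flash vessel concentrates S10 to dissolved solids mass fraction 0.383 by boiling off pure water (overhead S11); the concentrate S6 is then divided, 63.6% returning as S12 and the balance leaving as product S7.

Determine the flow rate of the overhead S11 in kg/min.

Overall dissolved solids balance (none leaves overhead): dissolved solids in fresh feed = dissolved solids in product, i.e. 955×0.254 = (1−0.636)·S6·0.383.
S6 = 242.57/(0.383×0.364) = 1740 kg/min.
Recycle S12 = 0.636×1740 = 1106.6 kg/min.
Combined feed S10 = 955 + 1106.6 = 2061.6 kg/min.
Overhead S11 = S10 − S6 = 2061.6 − 1740 = 321.66 kg/min.

321.7 kg/min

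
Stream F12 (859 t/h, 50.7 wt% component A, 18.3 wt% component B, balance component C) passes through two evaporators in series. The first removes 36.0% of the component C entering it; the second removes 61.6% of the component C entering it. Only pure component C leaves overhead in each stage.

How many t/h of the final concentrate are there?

component C in feed = 859×0.310 = 266.29 t/h.
After stage 1: component C left = (1−0.360)×266.29 = 170.43; stream total = 763.14 t/h.
After stage 2: component C left = (1−0.616)×170.43 = 65.443; final concentrate = 658.15 t/h.

658.2 t/h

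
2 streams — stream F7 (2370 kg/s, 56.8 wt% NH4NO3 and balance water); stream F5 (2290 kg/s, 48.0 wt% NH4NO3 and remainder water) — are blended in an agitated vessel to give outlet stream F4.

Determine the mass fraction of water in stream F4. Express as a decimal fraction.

0.475

Total flow out = 2370 + 2290 = 4660 kg/s.
water in = 2370×0.432 + 2290×0.520 = 2214.6 kg/s.
water mass fraction in F4 = 2214.6/4660 = 0.475.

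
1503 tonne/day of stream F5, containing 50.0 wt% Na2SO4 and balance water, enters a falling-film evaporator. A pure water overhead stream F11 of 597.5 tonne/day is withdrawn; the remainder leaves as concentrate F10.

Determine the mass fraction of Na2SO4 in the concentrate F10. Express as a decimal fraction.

Na2SO4 is not removed: 1503×0.500 = 751.5 tonne/day of Na2SO4 enters F10.
Concentrate = 1503 − 597.5 = 905.5 tonne/day.
Mass fraction = 751.5/905.5 = 0.8299.

0.8299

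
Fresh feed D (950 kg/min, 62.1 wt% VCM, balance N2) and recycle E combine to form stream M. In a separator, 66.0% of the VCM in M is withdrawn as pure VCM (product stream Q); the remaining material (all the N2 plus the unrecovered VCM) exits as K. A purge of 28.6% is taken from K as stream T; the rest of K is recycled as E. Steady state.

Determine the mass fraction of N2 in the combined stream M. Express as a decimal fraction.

N2 enters only via D and leaves only via the purge: 950×0.379 = 0.286×(N2 in K), and the separator passes all N2, so N2 in M = N2 in K = 1258.9 kg/min.
VCM in M: m_A = 950×0.621 + (1−0.286)·(1−0.660)·m_A, so m_A = 589.95/0.7572 = 779.08 kg/min.
M = 779.08 + 1258.9 = 2038 kg/min.
N2 fraction in M = 1258.9/2038 = 0.6177.

0.6177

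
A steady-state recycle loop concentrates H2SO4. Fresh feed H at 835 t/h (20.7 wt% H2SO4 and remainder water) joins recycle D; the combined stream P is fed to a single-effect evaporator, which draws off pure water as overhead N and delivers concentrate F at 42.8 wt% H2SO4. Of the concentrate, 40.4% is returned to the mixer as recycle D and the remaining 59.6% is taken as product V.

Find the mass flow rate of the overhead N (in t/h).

431.2 t/h

Overall H2SO4 balance (none leaves overhead): H2SO4 in fresh feed = H2SO4 in product, i.e. 835×0.207 = (1−0.404)·F·0.428.
F = 172.84/(0.428×0.596) = 677.59 t/h.
Recycle D = 0.404×677.59 = 273.75 t/h.
Combined feed P = 835 + 273.75 = 1108.7 t/h.
Overhead N = P − F = 1108.7 − 677.59 = 431.16 t/h.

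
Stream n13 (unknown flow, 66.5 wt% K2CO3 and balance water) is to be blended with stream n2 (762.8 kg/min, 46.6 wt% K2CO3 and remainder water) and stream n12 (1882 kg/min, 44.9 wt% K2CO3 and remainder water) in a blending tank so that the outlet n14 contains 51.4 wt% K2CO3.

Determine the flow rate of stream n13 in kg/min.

1053 kg/min

Let n13 be the unknown flow. Total out = 2644.8 + n13.
K2CO3 balance: 1200.5 + 0.665·n13 = 0.514·(2644.8 + n13)
(0.665 − 0.514)·n13 = 0.514×2644.8 − 1200.5 = 158.94
n13 = 158.94 / 0.151 = 1052.6 kg/min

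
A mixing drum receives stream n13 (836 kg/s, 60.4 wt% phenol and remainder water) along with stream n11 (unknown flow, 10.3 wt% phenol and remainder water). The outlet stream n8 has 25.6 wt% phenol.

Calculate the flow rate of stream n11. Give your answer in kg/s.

Let n11 be the unknown flow. Total out = 836 + n11.
phenol balance: 504.94 + 0.103·n11 = 0.256·(836 + n11)
(0.103 − 0.256)·n11 = 0.256×836 − 504.94 = -290.93
n11 = -290.93 / -0.153 = 1901.5 kg/s

1901 kg/s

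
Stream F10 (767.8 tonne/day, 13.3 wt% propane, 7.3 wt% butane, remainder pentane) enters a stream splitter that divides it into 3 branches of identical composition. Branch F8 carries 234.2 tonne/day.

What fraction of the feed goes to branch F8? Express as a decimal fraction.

0.305

Fraction to F8 = 234.2/767.8 = 0.3050.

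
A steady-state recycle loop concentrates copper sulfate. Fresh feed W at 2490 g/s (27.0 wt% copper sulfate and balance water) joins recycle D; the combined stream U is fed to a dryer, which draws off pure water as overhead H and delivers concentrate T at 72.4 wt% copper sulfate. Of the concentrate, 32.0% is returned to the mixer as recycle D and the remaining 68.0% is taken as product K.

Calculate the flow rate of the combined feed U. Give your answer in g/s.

Overall copper sulfate balance (none leaves overhead): copper sulfate in fresh feed = copper sulfate in product, i.e. 2490×0.270 = (1−0.320)·T·0.724.
T = 672.3/(0.724×0.680) = 1365.6 g/s.
Recycle D = 0.320×1365.6 = 436.98 g/s.
Combined feed U = 2490 + 436.98 = 2927 g/s.

2927 g/s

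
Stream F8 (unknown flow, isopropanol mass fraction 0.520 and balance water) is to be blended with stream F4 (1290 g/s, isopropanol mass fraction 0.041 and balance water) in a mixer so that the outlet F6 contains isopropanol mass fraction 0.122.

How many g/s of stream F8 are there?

262.5 g/s

Let F8 be the unknown flow. Total out = 1290 + F8.
isopropanol balance: 52.89 + 0.520·F8 = 0.122·(1290 + F8)
(0.520 − 0.122)·F8 = 0.122×1290 − 52.89 = 104.49
F8 = 104.49 / 0.398 = 262.54 g/s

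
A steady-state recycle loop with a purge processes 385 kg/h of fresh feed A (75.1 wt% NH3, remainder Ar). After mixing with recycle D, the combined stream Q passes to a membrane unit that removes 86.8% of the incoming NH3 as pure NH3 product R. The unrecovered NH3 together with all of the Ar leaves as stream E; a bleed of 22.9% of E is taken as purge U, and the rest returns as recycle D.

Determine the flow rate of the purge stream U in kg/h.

105.6 kg/h

Ar enters only via A and leaves only via the purge: 385×0.249 = 0.229×(Ar in E), and the membrane unit passes all Ar, so Ar in Q = Ar in E = 418.62 kg/h.
NH3 in Q: m_A = 385×0.751 + (1−0.229)·(1−0.868)·m_A, so m_A = 289.13/0.8982 = 321.89 kg/h.
E = (1−0.868)×321.89 + 418.62 = 461.11 kg/h.
Purge U = 0.229×461.11 = 105.6 kg/h.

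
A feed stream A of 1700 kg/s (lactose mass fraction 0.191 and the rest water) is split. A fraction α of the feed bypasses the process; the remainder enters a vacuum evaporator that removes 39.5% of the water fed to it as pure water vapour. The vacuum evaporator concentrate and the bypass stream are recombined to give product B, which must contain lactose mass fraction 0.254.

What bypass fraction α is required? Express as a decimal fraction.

All 1700×0.191 = 324.7 kg/s of lactose reaches B, so B = 324.7/0.254 = 1278.3 kg/s and vapour = 421.65 kg/s.
The evaporator receives (1−α)·1700 of feed at 0.809 water and removes 0.395 of that water:
0.395×0.809×(1−α)×1700 = 421.65
(1−α) = 421.65/543.24 = 0.7762;  α = 0.2238.

0.224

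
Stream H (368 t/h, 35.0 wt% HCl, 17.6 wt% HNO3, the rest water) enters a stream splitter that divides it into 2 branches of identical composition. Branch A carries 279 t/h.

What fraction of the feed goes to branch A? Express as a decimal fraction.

0.758

Fraction to A = 279/368 = 0.7582.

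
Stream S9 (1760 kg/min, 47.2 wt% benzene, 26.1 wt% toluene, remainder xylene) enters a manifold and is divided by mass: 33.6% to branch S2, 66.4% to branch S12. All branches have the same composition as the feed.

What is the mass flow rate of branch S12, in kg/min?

Branch S12 flow = 0.664×1760 = 1168.6 kg/min.

1169 kg/min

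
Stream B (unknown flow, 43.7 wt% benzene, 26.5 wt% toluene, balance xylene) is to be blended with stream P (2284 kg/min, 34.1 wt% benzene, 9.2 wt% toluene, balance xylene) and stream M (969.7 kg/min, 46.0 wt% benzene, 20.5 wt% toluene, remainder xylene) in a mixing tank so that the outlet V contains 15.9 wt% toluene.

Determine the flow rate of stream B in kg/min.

Let B be the unknown flow. Total out = 3253.7 + B.
toluene balance: 408.92 + 0.265·B = 0.159·(3253.7 + B)
(0.265 − 0.159)·B = 0.159×3253.7 − 408.92 = 108.42
B = 108.42 / 0.106 = 1022.8 kg/min

1023 kg/min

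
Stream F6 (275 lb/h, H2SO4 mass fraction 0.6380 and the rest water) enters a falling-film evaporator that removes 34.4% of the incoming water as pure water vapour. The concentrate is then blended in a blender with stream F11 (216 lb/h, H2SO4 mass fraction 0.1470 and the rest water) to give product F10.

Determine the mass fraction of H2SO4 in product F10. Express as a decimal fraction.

Vapour removed = 0.344×0.362×275 = 34.245 lb/h; concentrate = 240.75 lb/h.
H2SO4 reaching the mixer = 175.45 (from concentrate) + 216×0.147 = 207.2 lb/h.
Product flow = 240.75 + 216 = 456.75 lb/h; H2SO4 fraction = 0.4536.

0.4536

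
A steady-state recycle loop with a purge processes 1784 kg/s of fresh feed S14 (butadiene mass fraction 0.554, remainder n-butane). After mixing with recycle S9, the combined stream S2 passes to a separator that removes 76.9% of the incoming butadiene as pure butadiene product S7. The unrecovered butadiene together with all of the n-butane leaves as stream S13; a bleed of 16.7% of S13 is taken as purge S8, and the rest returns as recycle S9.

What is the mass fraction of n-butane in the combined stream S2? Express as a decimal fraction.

0.796

n-butane enters only via S14 and leaves only via the purge: 1784×0.446 = 0.167×(n-butane in S13), and the separator passes all n-butane, so n-butane in S2 = n-butane in S13 = 4764.5 kg/s.
butadiene in S2: m_A = 1784×0.554 + (1−0.167)·(1−0.769)·m_A, so m_A = 988.34/0.8076 = 1223.8 kg/s.
S2 = 1223.8 + 4764.5 = 5988.3 kg/s.
n-butane fraction in S2 = 4764.5/5988.3 = 0.796.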